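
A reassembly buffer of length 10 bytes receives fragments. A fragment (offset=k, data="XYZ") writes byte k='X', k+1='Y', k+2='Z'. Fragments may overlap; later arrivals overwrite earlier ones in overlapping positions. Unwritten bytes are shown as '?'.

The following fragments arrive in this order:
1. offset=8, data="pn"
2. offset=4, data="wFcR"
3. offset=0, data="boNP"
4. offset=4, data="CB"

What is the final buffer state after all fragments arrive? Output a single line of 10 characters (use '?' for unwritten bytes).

Fragment 1: offset=8 data="pn" -> buffer=????????pn
Fragment 2: offset=4 data="wFcR" -> buffer=????wFcRpn
Fragment 3: offset=0 data="boNP" -> buffer=boNPwFcRpn
Fragment 4: offset=4 data="CB" -> buffer=boNPCBcRpn

Answer: boNPCBcRpn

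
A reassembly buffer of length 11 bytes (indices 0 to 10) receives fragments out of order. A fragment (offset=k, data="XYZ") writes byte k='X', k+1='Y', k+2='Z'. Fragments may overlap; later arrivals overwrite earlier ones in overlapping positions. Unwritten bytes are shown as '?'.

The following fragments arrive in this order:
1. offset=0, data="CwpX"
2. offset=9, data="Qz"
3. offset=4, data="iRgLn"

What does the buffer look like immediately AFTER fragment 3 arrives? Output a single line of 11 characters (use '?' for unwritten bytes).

Answer: CwpXiRgLnQz

Derivation:
Fragment 1: offset=0 data="CwpX" -> buffer=CwpX???????
Fragment 2: offset=9 data="Qz" -> buffer=CwpX?????Qz
Fragment 3: offset=4 data="iRgLn" -> buffer=CwpXiRgLnQz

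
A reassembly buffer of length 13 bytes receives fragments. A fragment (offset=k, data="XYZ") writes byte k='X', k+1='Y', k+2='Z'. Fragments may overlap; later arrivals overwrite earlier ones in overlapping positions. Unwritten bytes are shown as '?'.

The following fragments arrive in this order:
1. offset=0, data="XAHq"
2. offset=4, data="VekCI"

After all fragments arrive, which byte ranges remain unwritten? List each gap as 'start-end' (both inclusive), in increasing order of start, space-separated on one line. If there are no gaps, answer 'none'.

Fragment 1: offset=0 len=4
Fragment 2: offset=4 len=5
Gaps: 9-12

Answer: 9-12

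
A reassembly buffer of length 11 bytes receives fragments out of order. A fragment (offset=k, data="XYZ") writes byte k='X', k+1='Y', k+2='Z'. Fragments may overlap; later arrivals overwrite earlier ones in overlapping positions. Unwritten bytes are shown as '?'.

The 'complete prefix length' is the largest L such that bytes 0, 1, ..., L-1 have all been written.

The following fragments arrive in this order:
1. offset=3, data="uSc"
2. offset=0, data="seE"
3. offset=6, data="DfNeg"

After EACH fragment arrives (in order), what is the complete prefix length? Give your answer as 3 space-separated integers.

Fragment 1: offset=3 data="uSc" -> buffer=???uSc????? -> prefix_len=0
Fragment 2: offset=0 data="seE" -> buffer=seEuSc????? -> prefix_len=6
Fragment 3: offset=6 data="DfNeg" -> buffer=seEuScDfNeg -> prefix_len=11

Answer: 0 6 11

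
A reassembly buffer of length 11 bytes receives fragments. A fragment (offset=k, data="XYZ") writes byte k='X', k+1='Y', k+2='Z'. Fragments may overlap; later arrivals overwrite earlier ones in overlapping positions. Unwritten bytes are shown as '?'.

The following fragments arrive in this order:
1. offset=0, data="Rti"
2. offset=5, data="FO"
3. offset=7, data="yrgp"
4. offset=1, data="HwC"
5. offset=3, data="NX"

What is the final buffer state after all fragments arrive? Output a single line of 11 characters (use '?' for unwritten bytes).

Answer: RHwNXFOyrgp

Derivation:
Fragment 1: offset=0 data="Rti" -> buffer=Rti????????
Fragment 2: offset=5 data="FO" -> buffer=Rti??FO????
Fragment 3: offset=7 data="yrgp" -> buffer=Rti??FOyrgp
Fragment 4: offset=1 data="HwC" -> buffer=RHwC?FOyrgp
Fragment 5: offset=3 data="NX" -> buffer=RHwNXFOyrgp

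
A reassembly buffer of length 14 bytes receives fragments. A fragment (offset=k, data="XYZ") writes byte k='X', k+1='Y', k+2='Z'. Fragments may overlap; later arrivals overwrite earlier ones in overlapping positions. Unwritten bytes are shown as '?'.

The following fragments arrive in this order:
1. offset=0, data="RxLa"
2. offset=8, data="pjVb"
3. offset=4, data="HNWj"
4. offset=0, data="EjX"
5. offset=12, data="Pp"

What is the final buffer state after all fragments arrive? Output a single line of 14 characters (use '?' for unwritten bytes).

Answer: EjXaHNWjpjVbPp

Derivation:
Fragment 1: offset=0 data="RxLa" -> buffer=RxLa??????????
Fragment 2: offset=8 data="pjVb" -> buffer=RxLa????pjVb??
Fragment 3: offset=4 data="HNWj" -> buffer=RxLaHNWjpjVb??
Fragment 4: offset=0 data="EjX" -> buffer=EjXaHNWjpjVb??
Fragment 5: offset=12 data="Pp" -> buffer=EjXaHNWjpjVbPp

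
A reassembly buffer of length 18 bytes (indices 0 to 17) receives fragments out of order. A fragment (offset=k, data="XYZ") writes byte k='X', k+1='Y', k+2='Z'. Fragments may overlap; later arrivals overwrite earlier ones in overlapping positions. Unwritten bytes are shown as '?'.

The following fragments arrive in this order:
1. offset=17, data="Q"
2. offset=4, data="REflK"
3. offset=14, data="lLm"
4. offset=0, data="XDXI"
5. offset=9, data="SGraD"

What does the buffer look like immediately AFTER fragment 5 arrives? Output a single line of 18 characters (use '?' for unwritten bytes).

Answer: XDXIREflKSGraDlLmQ

Derivation:
Fragment 1: offset=17 data="Q" -> buffer=?????????????????Q
Fragment 2: offset=4 data="REflK" -> buffer=????REflK????????Q
Fragment 3: offset=14 data="lLm" -> buffer=????REflK?????lLmQ
Fragment 4: offset=0 data="XDXI" -> buffer=XDXIREflK?????lLmQ
Fragment 5: offset=9 data="SGraD" -> buffer=XDXIREflKSGraDlLmQ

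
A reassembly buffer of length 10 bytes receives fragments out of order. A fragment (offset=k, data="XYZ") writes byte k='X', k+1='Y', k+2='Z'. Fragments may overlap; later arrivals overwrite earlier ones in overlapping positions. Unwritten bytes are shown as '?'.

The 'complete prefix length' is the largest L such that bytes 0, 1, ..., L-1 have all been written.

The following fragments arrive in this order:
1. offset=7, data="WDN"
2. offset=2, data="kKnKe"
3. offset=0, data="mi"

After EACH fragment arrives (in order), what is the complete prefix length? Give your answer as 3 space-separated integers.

Answer: 0 0 10

Derivation:
Fragment 1: offset=7 data="WDN" -> buffer=???????WDN -> prefix_len=0
Fragment 2: offset=2 data="kKnKe" -> buffer=??kKnKeWDN -> prefix_len=0
Fragment 3: offset=0 data="mi" -> buffer=mikKnKeWDN -> prefix_len=10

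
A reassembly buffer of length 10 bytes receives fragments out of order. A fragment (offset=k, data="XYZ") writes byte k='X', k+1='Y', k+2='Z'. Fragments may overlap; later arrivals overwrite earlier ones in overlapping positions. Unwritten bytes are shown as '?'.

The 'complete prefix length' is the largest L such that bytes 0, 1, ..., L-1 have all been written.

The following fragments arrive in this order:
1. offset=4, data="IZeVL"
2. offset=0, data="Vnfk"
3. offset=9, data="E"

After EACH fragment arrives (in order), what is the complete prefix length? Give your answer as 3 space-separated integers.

Answer: 0 9 10

Derivation:
Fragment 1: offset=4 data="IZeVL" -> buffer=????IZeVL? -> prefix_len=0
Fragment 2: offset=0 data="Vnfk" -> buffer=VnfkIZeVL? -> prefix_len=9
Fragment 3: offset=9 data="E" -> buffer=VnfkIZeVLE -> prefix_len=10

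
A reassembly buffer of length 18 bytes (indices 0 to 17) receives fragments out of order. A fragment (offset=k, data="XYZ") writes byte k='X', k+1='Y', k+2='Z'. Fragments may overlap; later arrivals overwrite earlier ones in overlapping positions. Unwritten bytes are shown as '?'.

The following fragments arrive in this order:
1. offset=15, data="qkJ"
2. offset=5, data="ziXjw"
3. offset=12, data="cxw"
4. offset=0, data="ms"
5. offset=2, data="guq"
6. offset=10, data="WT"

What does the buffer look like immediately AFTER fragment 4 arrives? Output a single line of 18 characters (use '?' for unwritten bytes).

Fragment 1: offset=15 data="qkJ" -> buffer=???????????????qkJ
Fragment 2: offset=5 data="ziXjw" -> buffer=?????ziXjw?????qkJ
Fragment 3: offset=12 data="cxw" -> buffer=?????ziXjw??cxwqkJ
Fragment 4: offset=0 data="ms" -> buffer=ms???ziXjw??cxwqkJ

Answer: ms???ziXjw??cxwqkJ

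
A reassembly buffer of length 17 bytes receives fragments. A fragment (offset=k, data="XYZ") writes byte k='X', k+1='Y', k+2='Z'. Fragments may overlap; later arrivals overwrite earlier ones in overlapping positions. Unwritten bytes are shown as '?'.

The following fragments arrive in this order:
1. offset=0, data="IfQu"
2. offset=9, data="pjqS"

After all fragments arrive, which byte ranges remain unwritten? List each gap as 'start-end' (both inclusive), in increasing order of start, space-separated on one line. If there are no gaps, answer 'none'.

Answer: 4-8 13-16

Derivation:
Fragment 1: offset=0 len=4
Fragment 2: offset=9 len=4
Gaps: 4-8 13-16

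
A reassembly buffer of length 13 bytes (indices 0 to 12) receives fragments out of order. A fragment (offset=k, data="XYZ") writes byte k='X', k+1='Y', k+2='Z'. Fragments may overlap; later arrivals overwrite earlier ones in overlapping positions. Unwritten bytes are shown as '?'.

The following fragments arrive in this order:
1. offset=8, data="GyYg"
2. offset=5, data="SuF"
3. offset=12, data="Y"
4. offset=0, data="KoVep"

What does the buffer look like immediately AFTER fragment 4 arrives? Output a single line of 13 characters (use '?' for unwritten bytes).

Fragment 1: offset=8 data="GyYg" -> buffer=????????GyYg?
Fragment 2: offset=5 data="SuF" -> buffer=?????SuFGyYg?
Fragment 3: offset=12 data="Y" -> buffer=?????SuFGyYgY
Fragment 4: offset=0 data="KoVep" -> buffer=KoVepSuFGyYgY

Answer: KoVepSuFGyYgY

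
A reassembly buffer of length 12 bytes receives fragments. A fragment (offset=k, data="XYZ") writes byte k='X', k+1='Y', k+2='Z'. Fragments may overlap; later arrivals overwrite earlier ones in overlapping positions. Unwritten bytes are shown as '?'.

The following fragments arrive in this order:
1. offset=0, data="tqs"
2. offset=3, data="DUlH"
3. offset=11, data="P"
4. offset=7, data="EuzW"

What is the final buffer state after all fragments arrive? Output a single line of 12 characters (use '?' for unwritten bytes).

Fragment 1: offset=0 data="tqs" -> buffer=tqs?????????
Fragment 2: offset=3 data="DUlH" -> buffer=tqsDUlH?????
Fragment 3: offset=11 data="P" -> buffer=tqsDUlH????P
Fragment 4: offset=7 data="EuzW" -> buffer=tqsDUlHEuzWP

Answer: tqsDUlHEuzWP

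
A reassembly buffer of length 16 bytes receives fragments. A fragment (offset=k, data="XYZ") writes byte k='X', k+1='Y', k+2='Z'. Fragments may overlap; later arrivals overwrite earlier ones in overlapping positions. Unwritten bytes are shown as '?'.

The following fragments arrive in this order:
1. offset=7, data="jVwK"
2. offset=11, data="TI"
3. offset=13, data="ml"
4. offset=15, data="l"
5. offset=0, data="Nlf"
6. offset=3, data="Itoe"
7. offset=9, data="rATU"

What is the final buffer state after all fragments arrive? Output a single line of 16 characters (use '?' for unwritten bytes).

Fragment 1: offset=7 data="jVwK" -> buffer=???????jVwK?????
Fragment 2: offset=11 data="TI" -> buffer=???????jVwKTI???
Fragment 3: offset=13 data="ml" -> buffer=???????jVwKTIml?
Fragment 4: offset=15 data="l" -> buffer=???????jVwKTImll
Fragment 5: offset=0 data="Nlf" -> buffer=Nlf????jVwKTImll
Fragment 6: offset=3 data="Itoe" -> buffer=NlfItoejVwKTImll
Fragment 7: offset=9 data="rATU" -> buffer=NlfItoejVrATUmll

Answer: NlfItoejVrATUmll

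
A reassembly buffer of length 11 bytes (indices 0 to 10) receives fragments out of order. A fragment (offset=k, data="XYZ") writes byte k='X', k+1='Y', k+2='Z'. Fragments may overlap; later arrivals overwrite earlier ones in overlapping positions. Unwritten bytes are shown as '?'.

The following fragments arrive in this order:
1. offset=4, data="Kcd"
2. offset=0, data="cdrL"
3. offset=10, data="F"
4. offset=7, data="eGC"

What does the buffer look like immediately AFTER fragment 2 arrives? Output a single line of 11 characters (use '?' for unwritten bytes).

Fragment 1: offset=4 data="Kcd" -> buffer=????Kcd????
Fragment 2: offset=0 data="cdrL" -> buffer=cdrLKcd????

Answer: cdrLKcd????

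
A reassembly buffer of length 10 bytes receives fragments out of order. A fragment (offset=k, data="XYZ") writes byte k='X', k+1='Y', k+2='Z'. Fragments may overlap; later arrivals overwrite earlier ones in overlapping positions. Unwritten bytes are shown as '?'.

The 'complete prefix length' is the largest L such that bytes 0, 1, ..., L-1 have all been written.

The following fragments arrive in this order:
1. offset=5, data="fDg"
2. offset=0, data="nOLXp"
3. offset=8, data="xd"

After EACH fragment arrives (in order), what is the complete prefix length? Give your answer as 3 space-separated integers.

Fragment 1: offset=5 data="fDg" -> buffer=?????fDg?? -> prefix_len=0
Fragment 2: offset=0 data="nOLXp" -> buffer=nOLXpfDg?? -> prefix_len=8
Fragment 3: offset=8 data="xd" -> buffer=nOLXpfDgxd -> prefix_len=10

Answer: 0 8 10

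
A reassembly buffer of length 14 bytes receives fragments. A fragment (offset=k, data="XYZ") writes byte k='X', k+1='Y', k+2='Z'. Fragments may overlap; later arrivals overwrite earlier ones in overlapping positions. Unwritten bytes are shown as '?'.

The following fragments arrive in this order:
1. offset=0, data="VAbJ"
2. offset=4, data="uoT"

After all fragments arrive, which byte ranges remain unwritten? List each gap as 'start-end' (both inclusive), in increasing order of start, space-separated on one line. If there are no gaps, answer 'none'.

Answer: 7-13

Derivation:
Fragment 1: offset=0 len=4
Fragment 2: offset=4 len=3
Gaps: 7-13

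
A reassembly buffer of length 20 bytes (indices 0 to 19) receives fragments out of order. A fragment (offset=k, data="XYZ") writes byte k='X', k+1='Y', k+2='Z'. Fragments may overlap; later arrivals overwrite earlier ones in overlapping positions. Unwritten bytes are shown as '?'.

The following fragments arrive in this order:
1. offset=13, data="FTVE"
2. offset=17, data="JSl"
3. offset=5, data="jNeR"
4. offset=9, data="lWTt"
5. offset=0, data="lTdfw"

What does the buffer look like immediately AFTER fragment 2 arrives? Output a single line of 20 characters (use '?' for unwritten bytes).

Fragment 1: offset=13 data="FTVE" -> buffer=?????????????FTVE???
Fragment 2: offset=17 data="JSl" -> buffer=?????????????FTVEJSl

Answer: ?????????????FTVEJSl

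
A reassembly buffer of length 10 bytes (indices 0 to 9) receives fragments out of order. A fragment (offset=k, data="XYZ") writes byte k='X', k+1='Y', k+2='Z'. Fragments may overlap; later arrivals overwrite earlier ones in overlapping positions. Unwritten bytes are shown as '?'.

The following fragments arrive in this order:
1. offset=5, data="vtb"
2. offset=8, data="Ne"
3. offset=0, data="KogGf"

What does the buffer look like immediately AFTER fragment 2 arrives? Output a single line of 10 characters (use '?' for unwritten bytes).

Fragment 1: offset=5 data="vtb" -> buffer=?????vtb??
Fragment 2: offset=8 data="Ne" -> buffer=?????vtbNe

Answer: ?????vtbNe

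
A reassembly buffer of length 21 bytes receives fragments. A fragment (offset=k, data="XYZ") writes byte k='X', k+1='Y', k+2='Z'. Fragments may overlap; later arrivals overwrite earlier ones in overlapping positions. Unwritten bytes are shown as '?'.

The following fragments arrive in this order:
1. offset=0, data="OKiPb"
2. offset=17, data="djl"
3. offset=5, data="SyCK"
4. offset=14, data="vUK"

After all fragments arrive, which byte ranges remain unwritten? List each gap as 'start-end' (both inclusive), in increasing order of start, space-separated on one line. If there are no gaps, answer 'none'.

Fragment 1: offset=0 len=5
Fragment 2: offset=17 len=3
Fragment 3: offset=5 len=4
Fragment 4: offset=14 len=3
Gaps: 9-13 20-20

Answer: 9-13 20-20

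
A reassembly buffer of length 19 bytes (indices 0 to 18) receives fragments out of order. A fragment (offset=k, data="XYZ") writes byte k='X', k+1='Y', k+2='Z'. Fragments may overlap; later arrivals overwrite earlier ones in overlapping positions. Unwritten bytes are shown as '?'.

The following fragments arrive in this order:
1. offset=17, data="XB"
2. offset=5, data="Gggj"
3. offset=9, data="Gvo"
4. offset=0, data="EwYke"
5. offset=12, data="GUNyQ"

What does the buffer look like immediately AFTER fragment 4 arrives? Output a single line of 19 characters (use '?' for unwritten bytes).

Fragment 1: offset=17 data="XB" -> buffer=?????????????????XB
Fragment 2: offset=5 data="Gggj" -> buffer=?????Gggj????????XB
Fragment 3: offset=9 data="Gvo" -> buffer=?????GggjGvo?????XB
Fragment 4: offset=0 data="EwYke" -> buffer=EwYkeGggjGvo?????XB

Answer: EwYkeGggjGvo?????XB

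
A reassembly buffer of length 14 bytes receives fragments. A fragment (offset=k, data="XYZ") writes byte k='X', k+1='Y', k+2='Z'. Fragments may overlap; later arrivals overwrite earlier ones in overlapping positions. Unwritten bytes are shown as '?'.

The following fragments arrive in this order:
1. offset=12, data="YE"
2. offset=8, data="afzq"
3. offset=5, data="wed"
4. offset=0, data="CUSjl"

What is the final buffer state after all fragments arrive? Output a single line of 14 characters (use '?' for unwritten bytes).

Answer: CUSjlwedafzqYE

Derivation:
Fragment 1: offset=12 data="YE" -> buffer=????????????YE
Fragment 2: offset=8 data="afzq" -> buffer=????????afzqYE
Fragment 3: offset=5 data="wed" -> buffer=?????wedafzqYE
Fragment 4: offset=0 data="CUSjl" -> buffer=CUSjlwedafzqYE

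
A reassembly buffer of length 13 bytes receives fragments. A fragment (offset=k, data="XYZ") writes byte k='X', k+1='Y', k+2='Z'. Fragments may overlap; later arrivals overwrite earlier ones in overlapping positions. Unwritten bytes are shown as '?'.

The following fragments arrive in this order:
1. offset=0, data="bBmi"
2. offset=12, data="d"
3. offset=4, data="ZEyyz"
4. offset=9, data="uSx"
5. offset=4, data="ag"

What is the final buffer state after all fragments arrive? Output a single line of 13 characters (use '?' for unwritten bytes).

Answer: bBmiagyyzuSxd

Derivation:
Fragment 1: offset=0 data="bBmi" -> buffer=bBmi?????????
Fragment 2: offset=12 data="d" -> buffer=bBmi????????d
Fragment 3: offset=4 data="ZEyyz" -> buffer=bBmiZEyyz???d
Fragment 4: offset=9 data="uSx" -> buffer=bBmiZEyyzuSxd
Fragment 5: offset=4 data="ag" -> buffer=bBmiagyyzuSxd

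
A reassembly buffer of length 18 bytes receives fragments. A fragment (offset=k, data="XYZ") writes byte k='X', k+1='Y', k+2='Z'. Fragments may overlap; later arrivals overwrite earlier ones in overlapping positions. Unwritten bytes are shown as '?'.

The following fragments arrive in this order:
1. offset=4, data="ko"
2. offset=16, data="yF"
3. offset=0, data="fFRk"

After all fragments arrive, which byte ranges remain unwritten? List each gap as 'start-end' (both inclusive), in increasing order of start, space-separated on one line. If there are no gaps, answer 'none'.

Fragment 1: offset=4 len=2
Fragment 2: offset=16 len=2
Fragment 3: offset=0 len=4
Gaps: 6-15

Answer: 6-15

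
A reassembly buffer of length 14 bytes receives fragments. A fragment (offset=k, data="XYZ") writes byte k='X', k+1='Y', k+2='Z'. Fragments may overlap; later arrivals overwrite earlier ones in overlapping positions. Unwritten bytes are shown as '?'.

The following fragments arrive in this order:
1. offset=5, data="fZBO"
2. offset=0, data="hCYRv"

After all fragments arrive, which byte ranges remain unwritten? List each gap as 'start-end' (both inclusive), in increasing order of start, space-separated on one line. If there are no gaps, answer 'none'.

Answer: 9-13

Derivation:
Fragment 1: offset=5 len=4
Fragment 2: offset=0 len=5
Gaps: 9-13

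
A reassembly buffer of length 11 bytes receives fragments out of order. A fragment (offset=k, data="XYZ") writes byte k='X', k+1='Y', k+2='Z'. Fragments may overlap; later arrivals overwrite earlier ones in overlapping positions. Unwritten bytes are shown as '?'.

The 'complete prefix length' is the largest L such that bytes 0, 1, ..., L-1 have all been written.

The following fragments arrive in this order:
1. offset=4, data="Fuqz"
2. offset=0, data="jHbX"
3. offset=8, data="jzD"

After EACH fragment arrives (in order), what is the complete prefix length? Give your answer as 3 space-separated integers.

Answer: 0 8 11

Derivation:
Fragment 1: offset=4 data="Fuqz" -> buffer=????Fuqz??? -> prefix_len=0
Fragment 2: offset=0 data="jHbX" -> buffer=jHbXFuqz??? -> prefix_len=8
Fragment 3: offset=8 data="jzD" -> buffer=jHbXFuqzjzD -> prefix_len=11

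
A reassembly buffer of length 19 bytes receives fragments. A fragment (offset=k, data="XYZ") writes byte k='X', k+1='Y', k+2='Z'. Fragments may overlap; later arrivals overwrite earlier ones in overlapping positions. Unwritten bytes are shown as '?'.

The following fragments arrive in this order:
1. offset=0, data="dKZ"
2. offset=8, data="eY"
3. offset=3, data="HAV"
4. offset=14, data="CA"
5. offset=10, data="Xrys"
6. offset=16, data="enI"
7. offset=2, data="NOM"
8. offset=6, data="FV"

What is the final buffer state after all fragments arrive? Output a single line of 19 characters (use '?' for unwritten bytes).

Answer: dKNOMVFVeYXrysCAenI

Derivation:
Fragment 1: offset=0 data="dKZ" -> buffer=dKZ????????????????
Fragment 2: offset=8 data="eY" -> buffer=dKZ?????eY?????????
Fragment 3: offset=3 data="HAV" -> buffer=dKZHAV??eY?????????
Fragment 4: offset=14 data="CA" -> buffer=dKZHAV??eY????CA???
Fragment 5: offset=10 data="Xrys" -> buffer=dKZHAV??eYXrysCA???
Fragment 6: offset=16 data="enI" -> buffer=dKZHAV??eYXrysCAenI
Fragment 7: offset=2 data="NOM" -> buffer=dKNOMV??eYXrysCAenI
Fragment 8: offset=6 data="FV" -> buffer=dKNOMVFVeYXrysCAenI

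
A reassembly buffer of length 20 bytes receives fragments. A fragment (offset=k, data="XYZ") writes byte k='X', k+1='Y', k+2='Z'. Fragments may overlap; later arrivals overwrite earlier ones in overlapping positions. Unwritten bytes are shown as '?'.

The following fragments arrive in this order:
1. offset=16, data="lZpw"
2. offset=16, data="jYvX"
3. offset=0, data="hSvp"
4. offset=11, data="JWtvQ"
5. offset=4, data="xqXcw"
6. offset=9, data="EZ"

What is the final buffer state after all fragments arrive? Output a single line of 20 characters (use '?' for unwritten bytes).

Fragment 1: offset=16 data="lZpw" -> buffer=????????????????lZpw
Fragment 2: offset=16 data="jYvX" -> buffer=????????????????jYvX
Fragment 3: offset=0 data="hSvp" -> buffer=hSvp????????????jYvX
Fragment 4: offset=11 data="JWtvQ" -> buffer=hSvp???????JWtvQjYvX
Fragment 5: offset=4 data="xqXcw" -> buffer=hSvpxqXcw??JWtvQjYvX
Fragment 6: offset=9 data="EZ" -> buffer=hSvpxqXcwEZJWtvQjYvX

Answer: hSvpxqXcwEZJWtvQjYvX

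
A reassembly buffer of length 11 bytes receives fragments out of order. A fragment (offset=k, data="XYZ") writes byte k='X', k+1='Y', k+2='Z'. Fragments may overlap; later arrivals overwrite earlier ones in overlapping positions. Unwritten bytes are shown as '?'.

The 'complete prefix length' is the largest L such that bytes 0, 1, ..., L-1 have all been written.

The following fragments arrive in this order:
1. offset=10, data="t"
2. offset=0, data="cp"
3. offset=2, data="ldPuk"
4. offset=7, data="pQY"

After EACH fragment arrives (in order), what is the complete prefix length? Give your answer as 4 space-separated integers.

Answer: 0 2 7 11

Derivation:
Fragment 1: offset=10 data="t" -> buffer=??????????t -> prefix_len=0
Fragment 2: offset=0 data="cp" -> buffer=cp????????t -> prefix_len=2
Fragment 3: offset=2 data="ldPuk" -> buffer=cpldPuk???t -> prefix_len=7
Fragment 4: offset=7 data="pQY" -> buffer=cpldPukpQYt -> prefix_len=11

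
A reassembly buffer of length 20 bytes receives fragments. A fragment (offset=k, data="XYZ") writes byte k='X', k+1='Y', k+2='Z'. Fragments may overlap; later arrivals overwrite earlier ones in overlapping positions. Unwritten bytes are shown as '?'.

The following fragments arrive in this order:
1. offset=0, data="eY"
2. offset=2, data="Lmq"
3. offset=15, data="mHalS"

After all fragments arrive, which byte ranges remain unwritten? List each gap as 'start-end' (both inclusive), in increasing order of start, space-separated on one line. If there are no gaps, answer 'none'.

Answer: 5-14

Derivation:
Fragment 1: offset=0 len=2
Fragment 2: offset=2 len=3
Fragment 3: offset=15 len=5
Gaps: 5-14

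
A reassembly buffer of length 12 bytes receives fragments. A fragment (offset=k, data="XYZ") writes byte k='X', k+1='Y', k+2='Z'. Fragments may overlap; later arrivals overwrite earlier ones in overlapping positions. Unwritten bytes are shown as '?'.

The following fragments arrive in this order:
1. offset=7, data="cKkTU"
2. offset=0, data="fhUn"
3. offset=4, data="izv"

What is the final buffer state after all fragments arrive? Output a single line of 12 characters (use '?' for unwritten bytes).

Answer: fhUnizvcKkTU

Derivation:
Fragment 1: offset=7 data="cKkTU" -> buffer=???????cKkTU
Fragment 2: offset=0 data="fhUn" -> buffer=fhUn???cKkTU
Fragment 3: offset=4 data="izv" -> buffer=fhUnizvcKkTU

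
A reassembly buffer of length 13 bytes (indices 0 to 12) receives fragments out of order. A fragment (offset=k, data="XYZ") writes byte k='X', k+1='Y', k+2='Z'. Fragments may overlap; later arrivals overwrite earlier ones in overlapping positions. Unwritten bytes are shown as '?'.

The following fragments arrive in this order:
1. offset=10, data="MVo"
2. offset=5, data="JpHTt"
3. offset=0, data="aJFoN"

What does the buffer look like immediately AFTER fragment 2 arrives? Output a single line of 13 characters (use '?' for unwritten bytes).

Fragment 1: offset=10 data="MVo" -> buffer=??????????MVo
Fragment 2: offset=5 data="JpHTt" -> buffer=?????JpHTtMVo

Answer: ?????JpHTtMVo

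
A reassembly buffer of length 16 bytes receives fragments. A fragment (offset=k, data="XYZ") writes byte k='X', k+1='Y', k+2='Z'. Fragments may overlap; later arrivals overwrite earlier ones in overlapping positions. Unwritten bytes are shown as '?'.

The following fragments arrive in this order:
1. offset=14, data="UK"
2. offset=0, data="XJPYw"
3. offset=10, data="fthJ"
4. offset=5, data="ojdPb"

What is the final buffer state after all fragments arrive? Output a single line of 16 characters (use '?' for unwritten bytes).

Answer: XJPYwojdPbfthJUK

Derivation:
Fragment 1: offset=14 data="UK" -> buffer=??????????????UK
Fragment 2: offset=0 data="XJPYw" -> buffer=XJPYw?????????UK
Fragment 3: offset=10 data="fthJ" -> buffer=XJPYw?????fthJUK
Fragment 4: offset=5 data="ojdPb" -> buffer=XJPYwojdPbfthJUK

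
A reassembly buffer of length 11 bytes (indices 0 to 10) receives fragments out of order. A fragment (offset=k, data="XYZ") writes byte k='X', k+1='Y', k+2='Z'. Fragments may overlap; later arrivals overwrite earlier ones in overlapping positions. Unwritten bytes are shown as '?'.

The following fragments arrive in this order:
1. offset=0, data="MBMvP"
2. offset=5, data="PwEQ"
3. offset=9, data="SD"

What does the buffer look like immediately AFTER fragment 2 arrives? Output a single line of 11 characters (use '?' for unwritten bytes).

Fragment 1: offset=0 data="MBMvP" -> buffer=MBMvP??????
Fragment 2: offset=5 data="PwEQ" -> buffer=MBMvPPwEQ??

Answer: MBMvPPwEQ??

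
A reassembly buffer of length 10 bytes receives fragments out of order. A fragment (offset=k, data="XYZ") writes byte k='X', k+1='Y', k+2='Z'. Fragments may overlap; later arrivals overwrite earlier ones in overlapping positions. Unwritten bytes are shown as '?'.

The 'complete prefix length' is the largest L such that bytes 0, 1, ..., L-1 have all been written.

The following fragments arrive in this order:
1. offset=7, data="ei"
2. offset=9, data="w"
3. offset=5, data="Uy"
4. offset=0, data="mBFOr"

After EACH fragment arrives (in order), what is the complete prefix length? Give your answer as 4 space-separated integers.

Answer: 0 0 0 10

Derivation:
Fragment 1: offset=7 data="ei" -> buffer=???????ei? -> prefix_len=0
Fragment 2: offset=9 data="w" -> buffer=???????eiw -> prefix_len=0
Fragment 3: offset=5 data="Uy" -> buffer=?????Uyeiw -> prefix_len=0
Fragment 4: offset=0 data="mBFOr" -> buffer=mBFOrUyeiw -> prefix_len=10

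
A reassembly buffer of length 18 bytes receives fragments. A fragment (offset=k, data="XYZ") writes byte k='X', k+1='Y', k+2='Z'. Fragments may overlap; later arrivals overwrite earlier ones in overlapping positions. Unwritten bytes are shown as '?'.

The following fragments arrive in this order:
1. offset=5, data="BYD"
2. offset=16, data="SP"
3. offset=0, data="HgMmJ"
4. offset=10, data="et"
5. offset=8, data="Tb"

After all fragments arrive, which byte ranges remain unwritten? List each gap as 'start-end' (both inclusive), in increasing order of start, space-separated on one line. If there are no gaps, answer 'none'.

Answer: 12-15

Derivation:
Fragment 1: offset=5 len=3
Fragment 2: offset=16 len=2
Fragment 3: offset=0 len=5
Fragment 4: offset=10 len=2
Fragment 5: offset=8 len=2
Gaps: 12-15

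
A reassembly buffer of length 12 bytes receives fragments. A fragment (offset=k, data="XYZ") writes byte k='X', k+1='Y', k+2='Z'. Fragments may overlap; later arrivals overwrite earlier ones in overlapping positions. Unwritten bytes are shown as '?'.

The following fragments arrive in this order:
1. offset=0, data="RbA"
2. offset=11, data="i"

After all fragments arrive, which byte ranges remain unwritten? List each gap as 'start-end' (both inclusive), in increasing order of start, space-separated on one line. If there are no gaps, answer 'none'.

Answer: 3-10

Derivation:
Fragment 1: offset=0 len=3
Fragment 2: offset=11 len=1
Gaps: 3-10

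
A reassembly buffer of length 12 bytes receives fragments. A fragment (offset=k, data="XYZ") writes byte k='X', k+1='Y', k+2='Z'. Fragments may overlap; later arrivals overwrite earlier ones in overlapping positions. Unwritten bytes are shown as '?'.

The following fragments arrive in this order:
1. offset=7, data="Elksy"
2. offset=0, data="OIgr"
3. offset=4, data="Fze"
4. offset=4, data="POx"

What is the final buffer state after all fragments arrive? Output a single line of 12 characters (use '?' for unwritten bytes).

Fragment 1: offset=7 data="Elksy" -> buffer=???????Elksy
Fragment 2: offset=0 data="OIgr" -> buffer=OIgr???Elksy
Fragment 3: offset=4 data="Fze" -> buffer=OIgrFzeElksy
Fragment 4: offset=4 data="POx" -> buffer=OIgrPOxElksy

Answer: OIgrPOxElksy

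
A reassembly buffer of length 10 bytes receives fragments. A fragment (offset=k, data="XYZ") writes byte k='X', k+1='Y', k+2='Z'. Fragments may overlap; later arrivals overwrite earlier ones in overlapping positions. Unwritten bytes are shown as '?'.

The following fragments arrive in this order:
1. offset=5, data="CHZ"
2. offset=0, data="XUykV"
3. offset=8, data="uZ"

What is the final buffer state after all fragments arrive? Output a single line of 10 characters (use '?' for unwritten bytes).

Fragment 1: offset=5 data="CHZ" -> buffer=?????CHZ??
Fragment 2: offset=0 data="XUykV" -> buffer=XUykVCHZ??
Fragment 3: offset=8 data="uZ" -> buffer=XUykVCHZuZ

Answer: XUykVCHZuZ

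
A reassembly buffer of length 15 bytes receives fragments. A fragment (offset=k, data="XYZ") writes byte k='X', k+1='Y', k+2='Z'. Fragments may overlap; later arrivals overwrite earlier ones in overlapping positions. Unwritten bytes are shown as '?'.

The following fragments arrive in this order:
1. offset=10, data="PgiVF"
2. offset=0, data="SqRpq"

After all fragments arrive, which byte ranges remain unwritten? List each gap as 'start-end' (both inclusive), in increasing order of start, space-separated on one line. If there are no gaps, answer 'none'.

Fragment 1: offset=10 len=5
Fragment 2: offset=0 len=5
Gaps: 5-9

Answer: 5-9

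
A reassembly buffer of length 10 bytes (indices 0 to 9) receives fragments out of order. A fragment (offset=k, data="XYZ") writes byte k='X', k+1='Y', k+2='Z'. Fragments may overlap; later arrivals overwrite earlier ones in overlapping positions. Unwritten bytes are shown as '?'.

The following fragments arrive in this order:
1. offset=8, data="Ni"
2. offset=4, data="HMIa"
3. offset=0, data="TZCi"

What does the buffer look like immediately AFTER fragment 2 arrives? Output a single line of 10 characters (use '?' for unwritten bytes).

Fragment 1: offset=8 data="Ni" -> buffer=????????Ni
Fragment 2: offset=4 data="HMIa" -> buffer=????HMIaNi

Answer: ????HMIaNi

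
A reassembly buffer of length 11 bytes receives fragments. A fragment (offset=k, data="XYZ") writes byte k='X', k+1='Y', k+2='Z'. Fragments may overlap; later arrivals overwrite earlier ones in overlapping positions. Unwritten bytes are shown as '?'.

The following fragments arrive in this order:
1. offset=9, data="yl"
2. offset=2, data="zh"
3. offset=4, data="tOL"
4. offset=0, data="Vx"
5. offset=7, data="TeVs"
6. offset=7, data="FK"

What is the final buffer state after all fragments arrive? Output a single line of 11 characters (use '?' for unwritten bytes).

Fragment 1: offset=9 data="yl" -> buffer=?????????yl
Fragment 2: offset=2 data="zh" -> buffer=??zh?????yl
Fragment 3: offset=4 data="tOL" -> buffer=??zhtOL??yl
Fragment 4: offset=0 data="Vx" -> buffer=VxzhtOL??yl
Fragment 5: offset=7 data="TeVs" -> buffer=VxzhtOLTeVs
Fragment 6: offset=7 data="FK" -> buffer=VxzhtOLFKVs

Answer: VxzhtOLFKVs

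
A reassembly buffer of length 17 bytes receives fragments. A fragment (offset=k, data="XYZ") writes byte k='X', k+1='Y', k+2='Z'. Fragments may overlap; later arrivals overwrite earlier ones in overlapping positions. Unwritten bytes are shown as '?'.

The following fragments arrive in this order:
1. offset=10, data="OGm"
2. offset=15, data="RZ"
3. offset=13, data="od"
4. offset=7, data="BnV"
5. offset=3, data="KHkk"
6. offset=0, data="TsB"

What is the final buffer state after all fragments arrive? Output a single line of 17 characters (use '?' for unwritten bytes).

Fragment 1: offset=10 data="OGm" -> buffer=??????????OGm????
Fragment 2: offset=15 data="RZ" -> buffer=??????????OGm??RZ
Fragment 3: offset=13 data="od" -> buffer=??????????OGmodRZ
Fragment 4: offset=7 data="BnV" -> buffer=???????BnVOGmodRZ
Fragment 5: offset=3 data="KHkk" -> buffer=???KHkkBnVOGmodRZ
Fragment 6: offset=0 data="TsB" -> buffer=TsBKHkkBnVOGmodRZ

Answer: TsBKHkkBnVOGmodRZ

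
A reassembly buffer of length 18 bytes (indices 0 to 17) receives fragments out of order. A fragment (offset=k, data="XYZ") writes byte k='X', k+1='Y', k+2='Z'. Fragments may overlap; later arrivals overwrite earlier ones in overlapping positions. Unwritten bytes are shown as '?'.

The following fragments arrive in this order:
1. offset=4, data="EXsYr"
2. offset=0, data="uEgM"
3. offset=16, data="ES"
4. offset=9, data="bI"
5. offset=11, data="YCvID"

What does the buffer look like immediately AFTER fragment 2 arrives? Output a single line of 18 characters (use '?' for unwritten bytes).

Answer: uEgMEXsYr?????????

Derivation:
Fragment 1: offset=4 data="EXsYr" -> buffer=????EXsYr?????????
Fragment 2: offset=0 data="uEgM" -> buffer=uEgMEXsYr?????????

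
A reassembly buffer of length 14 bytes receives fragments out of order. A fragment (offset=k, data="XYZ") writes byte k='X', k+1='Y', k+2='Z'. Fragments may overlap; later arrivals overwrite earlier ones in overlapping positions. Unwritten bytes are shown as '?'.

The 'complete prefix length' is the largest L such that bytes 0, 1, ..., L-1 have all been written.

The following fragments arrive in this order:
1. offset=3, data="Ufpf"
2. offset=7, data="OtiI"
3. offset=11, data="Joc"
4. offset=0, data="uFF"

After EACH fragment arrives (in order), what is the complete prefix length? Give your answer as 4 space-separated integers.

Answer: 0 0 0 14

Derivation:
Fragment 1: offset=3 data="Ufpf" -> buffer=???Ufpf??????? -> prefix_len=0
Fragment 2: offset=7 data="OtiI" -> buffer=???UfpfOtiI??? -> prefix_len=0
Fragment 3: offset=11 data="Joc" -> buffer=???UfpfOtiIJoc -> prefix_len=0
Fragment 4: offset=0 data="uFF" -> buffer=uFFUfpfOtiIJoc -> prefix_len=14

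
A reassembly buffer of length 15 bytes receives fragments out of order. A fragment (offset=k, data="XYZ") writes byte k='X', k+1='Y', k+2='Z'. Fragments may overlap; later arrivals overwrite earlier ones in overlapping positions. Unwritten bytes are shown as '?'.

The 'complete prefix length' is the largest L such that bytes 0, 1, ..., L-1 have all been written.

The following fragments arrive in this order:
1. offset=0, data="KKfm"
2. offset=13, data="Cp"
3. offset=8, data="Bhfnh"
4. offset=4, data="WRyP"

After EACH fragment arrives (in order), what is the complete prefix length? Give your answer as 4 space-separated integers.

Fragment 1: offset=0 data="KKfm" -> buffer=KKfm??????????? -> prefix_len=4
Fragment 2: offset=13 data="Cp" -> buffer=KKfm?????????Cp -> prefix_len=4
Fragment 3: offset=8 data="Bhfnh" -> buffer=KKfm????BhfnhCp -> prefix_len=4
Fragment 4: offset=4 data="WRyP" -> buffer=KKfmWRyPBhfnhCp -> prefix_len=15

Answer: 4 4 4 15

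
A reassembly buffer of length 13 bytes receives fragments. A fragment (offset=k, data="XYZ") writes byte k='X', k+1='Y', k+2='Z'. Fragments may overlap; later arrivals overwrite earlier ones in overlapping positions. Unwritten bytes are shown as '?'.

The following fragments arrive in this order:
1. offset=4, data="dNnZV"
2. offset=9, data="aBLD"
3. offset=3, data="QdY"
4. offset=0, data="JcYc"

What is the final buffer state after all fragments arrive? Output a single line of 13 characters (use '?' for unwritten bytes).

Fragment 1: offset=4 data="dNnZV" -> buffer=????dNnZV????
Fragment 2: offset=9 data="aBLD" -> buffer=????dNnZVaBLD
Fragment 3: offset=3 data="QdY" -> buffer=???QdYnZVaBLD
Fragment 4: offset=0 data="JcYc" -> buffer=JcYcdYnZVaBLD

Answer: JcYcdYnZVaBLD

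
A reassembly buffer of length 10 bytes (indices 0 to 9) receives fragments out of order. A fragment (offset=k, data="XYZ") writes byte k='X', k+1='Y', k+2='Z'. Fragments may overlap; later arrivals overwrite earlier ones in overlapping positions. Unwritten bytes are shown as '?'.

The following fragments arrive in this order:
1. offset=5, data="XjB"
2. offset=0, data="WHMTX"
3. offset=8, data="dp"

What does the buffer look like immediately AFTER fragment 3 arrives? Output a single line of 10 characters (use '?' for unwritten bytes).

Answer: WHMTXXjBdp

Derivation:
Fragment 1: offset=5 data="XjB" -> buffer=?????XjB??
Fragment 2: offset=0 data="WHMTX" -> buffer=WHMTXXjB??
Fragment 3: offset=8 data="dp" -> buffer=WHMTXXjBdp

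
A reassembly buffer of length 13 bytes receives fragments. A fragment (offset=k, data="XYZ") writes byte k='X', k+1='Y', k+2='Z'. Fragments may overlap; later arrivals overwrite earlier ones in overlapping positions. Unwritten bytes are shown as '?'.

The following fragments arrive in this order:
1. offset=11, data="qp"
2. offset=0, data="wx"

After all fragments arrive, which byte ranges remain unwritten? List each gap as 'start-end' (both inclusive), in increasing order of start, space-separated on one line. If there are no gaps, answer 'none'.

Answer: 2-10

Derivation:
Fragment 1: offset=11 len=2
Fragment 2: offset=0 len=2
Gaps: 2-10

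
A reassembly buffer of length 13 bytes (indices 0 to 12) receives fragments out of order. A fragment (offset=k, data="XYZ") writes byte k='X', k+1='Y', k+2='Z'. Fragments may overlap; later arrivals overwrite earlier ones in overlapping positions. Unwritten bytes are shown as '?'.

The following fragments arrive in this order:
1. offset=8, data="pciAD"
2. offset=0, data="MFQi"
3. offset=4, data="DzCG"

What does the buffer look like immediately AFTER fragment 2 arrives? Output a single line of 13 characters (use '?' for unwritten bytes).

Answer: MFQi????pciAD

Derivation:
Fragment 1: offset=8 data="pciAD" -> buffer=????????pciAD
Fragment 2: offset=0 data="MFQi" -> buffer=MFQi????pciAD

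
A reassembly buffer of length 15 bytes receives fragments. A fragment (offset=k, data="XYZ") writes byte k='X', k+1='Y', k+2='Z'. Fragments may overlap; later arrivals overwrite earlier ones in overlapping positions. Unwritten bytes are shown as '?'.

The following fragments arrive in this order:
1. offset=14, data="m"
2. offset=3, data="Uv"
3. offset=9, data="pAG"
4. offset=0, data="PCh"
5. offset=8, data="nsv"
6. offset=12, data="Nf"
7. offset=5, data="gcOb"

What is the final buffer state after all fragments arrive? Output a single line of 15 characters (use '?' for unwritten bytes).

Fragment 1: offset=14 data="m" -> buffer=??????????????m
Fragment 2: offset=3 data="Uv" -> buffer=???Uv?????????m
Fragment 3: offset=9 data="pAG" -> buffer=???Uv????pAG??m
Fragment 4: offset=0 data="PCh" -> buffer=PChUv????pAG??m
Fragment 5: offset=8 data="nsv" -> buffer=PChUv???nsvG??m
Fragment 6: offset=12 data="Nf" -> buffer=PChUv???nsvGNfm
Fragment 7: offset=5 data="gcOb" -> buffer=PChUvgcObsvGNfm

Answer: PChUvgcObsvGNfm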